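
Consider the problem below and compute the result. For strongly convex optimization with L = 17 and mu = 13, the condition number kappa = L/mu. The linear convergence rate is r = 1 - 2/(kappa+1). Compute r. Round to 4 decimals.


Step 1: Compute the condition number.
kappa = L/mu = 17/13 = 1.3077
Step 2: Compute the convergence rate.
r = 1 - 2/(kappa + 1) = 1 - 2*mu/(L + mu) = (L - mu)/(L + mu) = 4/30 = 0.1333


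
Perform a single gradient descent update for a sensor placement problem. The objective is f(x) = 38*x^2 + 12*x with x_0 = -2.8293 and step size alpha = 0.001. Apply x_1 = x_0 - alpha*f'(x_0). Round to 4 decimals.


We compute the gradient at x_0 and apply the update.
f'(x) = 76*x + 12
f'(-2.8293) = 76*-2.8293 + 12 = -203.0268
x_1 = -2.8293 - 0.001*-203.0268 = -2.6263


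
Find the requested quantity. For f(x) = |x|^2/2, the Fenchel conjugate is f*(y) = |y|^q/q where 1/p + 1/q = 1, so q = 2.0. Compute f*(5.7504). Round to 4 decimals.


The conjugate exponent q satisfies 1/p + 1/q = 1.
p = 2, so q = 2/(2 - 1) = 2.0
|y|^q = 5.7504^2.0 = 33.0671
f*(5.7504) = 33.0671 / 2.0 = 16.5336


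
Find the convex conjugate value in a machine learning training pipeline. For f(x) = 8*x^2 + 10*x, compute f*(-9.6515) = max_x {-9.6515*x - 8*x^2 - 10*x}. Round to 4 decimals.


f*(y) = sup_x {y*x - a*x^2 - b*x} = sup_x {(y-b)*x - a*x^2}
FOC: (y - b) - 2a*x = 0 => x* = (y - b)/(2a)
x* = (-9.6515 - 10)/(2*8) = -1.2282
f*(-9.6515) = (y-b)^2/(4a) = (-9.6515 - 10)^2/(4*8)
= 386.1815/32 = 12.0682


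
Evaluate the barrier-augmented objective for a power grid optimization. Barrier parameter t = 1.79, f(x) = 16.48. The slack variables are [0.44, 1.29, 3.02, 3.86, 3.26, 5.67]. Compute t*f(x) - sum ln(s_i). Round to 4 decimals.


Step 1: Compute log-barrier.
ln values: [-0.821, 0.2546, 1.1053, 1.3507, 1.1817, 1.7352]
phi = -(-0.821 + 0.2546 + 1.1053 + 1.3507 + 1.1817 + 1.7352) = -4.8065
Step 2: Compute augmented objective.
t*f(x) = 1.79*16.48 = 29.4992
Total = 29.4992 - 4.8065 = 24.6927


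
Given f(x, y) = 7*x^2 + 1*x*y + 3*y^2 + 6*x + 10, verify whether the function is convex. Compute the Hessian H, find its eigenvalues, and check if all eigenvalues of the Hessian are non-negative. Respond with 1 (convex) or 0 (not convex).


The Hessian of f(x,y) = 7*x^2 + 1*x*y + 3*y^2 + 6*x + 10 is:
H = [[14, 1], [1, 6]]
Trace = 14 + 6 = 20
Determinant = 14*6 - (1)^2 = 83
Discriminant = (20)^2 - 4*83 = 68.0
Eigenvalues: lambda_1 = 5.8769, lambda_2 = 14.1231
The function is convex.

1


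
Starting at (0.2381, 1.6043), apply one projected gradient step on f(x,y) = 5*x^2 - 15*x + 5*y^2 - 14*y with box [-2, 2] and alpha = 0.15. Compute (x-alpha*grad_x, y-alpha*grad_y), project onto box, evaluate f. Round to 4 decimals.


Step 1: Compute gradient at (0.2381, 1.6043).
grad_x = 2*5*0.2381 - 15 = -12.619
grad_y = 2*5*1.6043 - 14 = 2.043
Step 2: Gradient step.
x_raw = 0.2381 - 0.15*-12.619 = 2.131
y_raw = 1.6043 - 0.15*2.043 = 1.2979
Step 3: Project onto [-2, 2].
x_proj = clip(2.131) = 2.0
y_proj = clip(1.2979) = 1.2979
Step 4: Evaluate f.
f(2.0, 1.2979) = -19.7478


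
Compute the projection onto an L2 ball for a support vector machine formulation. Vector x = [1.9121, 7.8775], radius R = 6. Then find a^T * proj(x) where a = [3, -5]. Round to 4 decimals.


Step 1: Compute ||x|| (intermediates to 6 decimals).
||x|| = sqrt(1.9121^2 + 7.8775^2) = 8.10624
Step 2: Project.
Since ||x|| > R, scale = R/||x|| = 6/8.10624 = 0.740171, proj(x) = scale * x
proj(x) = [1.415281, 5.830697]
Step 3: Dot product.
a^T * proj(x) = 3*1.415281 - 5*5.830697 = -24.9076


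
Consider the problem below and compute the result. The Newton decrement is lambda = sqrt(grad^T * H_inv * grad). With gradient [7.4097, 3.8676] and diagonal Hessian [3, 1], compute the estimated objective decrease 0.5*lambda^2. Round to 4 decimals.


Step 1: H is diagonal, so H^(-1) * g = [2.4699, 3.8676].
Step 2: g^T H^(-1) g = sum_i g_i^2 / H_ii
  = (7.4097)^2/3 + (3.8676)^2/1
  = 18.3012 + 14.9583 = 33.2595
Step 3: Objective decrease = 0.5 * g^T H^(-1) g = 16.6298


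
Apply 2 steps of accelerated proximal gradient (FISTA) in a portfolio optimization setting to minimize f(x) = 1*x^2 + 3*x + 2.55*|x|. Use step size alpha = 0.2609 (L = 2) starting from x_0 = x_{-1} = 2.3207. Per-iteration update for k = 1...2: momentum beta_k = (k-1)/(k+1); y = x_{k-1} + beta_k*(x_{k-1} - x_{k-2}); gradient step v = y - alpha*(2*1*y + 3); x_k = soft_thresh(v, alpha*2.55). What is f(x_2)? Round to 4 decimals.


FISTA on f(x) = 1*x^2 + 3*x + 2.55*|x|
L = 2, alpha = 0.2609
Iteration 1: beta = 0.0, y = 2.3207 + 0.0*(2.3207 - 2.3207) = 2.3207
  grad(y) = 7.6414, v = y - alpha*grad = 0.3271
  prox(v) = soft_thresh(0.3271, 0.6653) = 0.0
Iteration 2: beta = 0.3333, y = 0.0 + 0.3333*(0.0 - 2.3207) = -0.7736
  grad(y) = 1.4529, v = y - alpha*grad = -1.1526
  prox(v) = soft_thresh(-1.1526, 0.6653) = -0.4873
f(x_2) = 1*(-0.4873)^2 + 3*(-0.4873) + 2.55*|-0.4873| = 0.0182


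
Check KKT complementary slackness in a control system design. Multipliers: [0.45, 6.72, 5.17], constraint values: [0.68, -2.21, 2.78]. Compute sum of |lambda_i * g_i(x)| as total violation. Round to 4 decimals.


KKT complementary slackness check:
lambda_1 * g_1 = 0.45 * 0.68 = 0.306
lambda_2 * g_2 = 6.72 * -2.21 = -14.8512
lambda_3 * g_3 = 5.17 * 2.78 = 14.3726
Total violation = 0.306 + 14.8512 + 14.3726 = 29.5298


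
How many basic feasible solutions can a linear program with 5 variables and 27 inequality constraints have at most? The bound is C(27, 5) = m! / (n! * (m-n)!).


Each vertex corresponds to some choice of n active constraints out of m, so the number of vertices is at most C(m, n) = m! / (n!(m-n)!).
m = 27, n = 5
Numerator: 27 * 26 * 25 * 24 * 23
Denominator: 5! = 120
C(27, 5) = 80730


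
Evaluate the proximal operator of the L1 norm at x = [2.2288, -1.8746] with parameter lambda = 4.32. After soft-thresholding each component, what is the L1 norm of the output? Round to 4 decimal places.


Soft-thresholding with lambda = 4.32:
prox(2.2288) = sign(2.2288)*max(|2.2288| - 4.32, 0) = 0.0
prox(-1.8746) = sign(-1.8746)*max(|-1.8746| - 4.32, 0) = 0.0
prox(x) = [0.0, 0.0]
||prox(x)||_1 = 0.0 + 0.0 = 0.0


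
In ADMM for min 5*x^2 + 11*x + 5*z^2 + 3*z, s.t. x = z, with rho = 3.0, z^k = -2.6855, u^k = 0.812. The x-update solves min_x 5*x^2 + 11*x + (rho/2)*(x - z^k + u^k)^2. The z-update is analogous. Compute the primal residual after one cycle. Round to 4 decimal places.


ADMM iteration with rho = 3.0, z^k = -2.6855, u^k = 0.812
Step 1: x-update.
Minimize 5*x^2 + 11*x + (3.0/2)*(x + 2.6855 + 0.812)^2
FOC: (2*5 + 3.0)*x = -11 + 3.0*(-2.6855 - 0.812)
x^{k+1} = -1.6533
Step 2: z-update.
Minimize 5*z^2 + 3*z + (3.0/2)*(-1.6533 - z + 0.812)^2
FOC: (2*5 + 3.0)*z = -3 + 3.0*(-1.6533 + 0.812)
z^{k+1} = -0.4249
Step 3: u-update.
u^{k+1} = 0.812 - 1.6533 + 0.4249 = -0.4164
Step 4: Primal residual = |-1.6533 + 0.4249| = 1.2284


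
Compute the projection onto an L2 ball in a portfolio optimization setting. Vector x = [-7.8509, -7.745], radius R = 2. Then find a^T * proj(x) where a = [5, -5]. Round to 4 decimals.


Step 1: Compute ||x|| (intermediates to 6 decimals).
||x|| = sqrt((-7.8509)^2 + (-7.745)^2) = 11.028221
Step 2: Project.
Since ||x|| > R, scale = R/||x|| = 2/11.028221 = 0.181353, proj(x) = scale * x
proj(x) = [-1.423784, -1.404579]
Step 3: Dot product.
a^T * proj(x) = 5*(-1.423784) - 5*(-1.404579) = -0.096


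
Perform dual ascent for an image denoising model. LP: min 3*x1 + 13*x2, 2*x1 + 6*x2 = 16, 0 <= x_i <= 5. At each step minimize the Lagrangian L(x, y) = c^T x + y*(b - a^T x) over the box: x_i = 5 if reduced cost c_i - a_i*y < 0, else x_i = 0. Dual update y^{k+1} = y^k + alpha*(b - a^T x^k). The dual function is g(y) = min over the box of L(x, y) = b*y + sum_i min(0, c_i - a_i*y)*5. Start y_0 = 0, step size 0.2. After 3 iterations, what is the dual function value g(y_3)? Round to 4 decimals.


Dual ascent for LP: min 3*x1 + 13*x2, 2*x1 + 6*x2 = 16, 0 <= x_i <= 5
Step 1: y^k = 0.0, reduced costs: (3.0, 13.0)
  x^k = (0.0, 0.0), subgradient = b - a^T x = 16.0
  y^{k+1} = 0.0 + 0.2*16.0 = 3.2
Step 2: y^k = 3.2, reduced costs: (-3.4, -6.2)
  x^k = (5.0, 5.0), subgradient = b - a^T x = -24.0
  y^{k+1} = 3.2 + 0.2*-24.0 = -1.6
Step 3: y^k = -1.6, reduced costs: (6.2, 22.6)
  x^k = (0.0, 0.0), subgradient = b - a^T x = 16.0
  y^{k+1} = -1.6 + 0.2*16.0 = 1.6
Dual objective at y_3 = 1.6: reduced costs (-0.2, 3.4), box minimizer x = (5.0, 0.0)
g(y_3) = b*y + (c1 - a1*y)*x1 + (c2 - a2*y)*x2 = 16*1.6 + (-0.2)*5.0 + 3.4*0.0 = 25.6 - 1.0 + 0.0 = 24.6


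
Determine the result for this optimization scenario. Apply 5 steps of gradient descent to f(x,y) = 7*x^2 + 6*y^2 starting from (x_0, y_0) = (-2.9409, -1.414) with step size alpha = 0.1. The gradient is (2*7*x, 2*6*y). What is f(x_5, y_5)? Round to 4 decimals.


Gradient descent on f(x,y) = 7*x^2 + 6*y^2.
Starting point: (-2.9409, -1.414), alpha = 0.1
Step 1: grad_x = 2*7*-2.9409 = -41.1726, grad_y = 2*6*-1.414 = -16.968
  x_1 = -2.9409 - 0.1*-41.1726 = 1.1764
  y_1 = -1.414 - 0.1*-16.968 = 0.2828
Step 2: grad_x = 2*7*1.1764 = 16.469, grad_y = 2*6*0.2828 = 3.3936
  x_2 = 1.1764 - 0.1*16.469 = -0.4705
  y_2 = 0.2828 - 0.1*3.3936 = -0.0566
Step 3: grad_x = 2*7*-0.4705 = -6.5876, grad_y = 2*6*-0.0566 = -0.6787
  x_3 = -0.4705 - 0.1*-6.5876 = 0.1882
  y_3 = -0.0566 - 0.1*-0.6787 = 0.0113
Step 4: grad_x = 2*7*0.1882 = 2.635, grad_y = 2*6*0.0113 = 0.1357
  x_4 = 0.1882 - 0.1*2.635 = -0.0753
  y_4 = 0.0113 - 0.1*0.1357 = -0.0023
Step 5: grad_x = 2*7*-0.0753 = -1.054, grad_y = 2*6*-0.0023 = -0.0271
  x_5 = -0.0753 - 0.1*-1.054 = 0.0301
  y_5 = -0.0023 - 0.1*-0.0271 = 0.0005
f(0.0301, 0.0005) = 7*0.0301^2 + 6*0.0005^2 = 0.0063


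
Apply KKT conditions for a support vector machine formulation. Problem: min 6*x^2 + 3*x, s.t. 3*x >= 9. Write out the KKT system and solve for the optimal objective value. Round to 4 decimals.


Step 1: Try lambda = 0 (constraint inactive).
x_unc = -3/(2*6) = -0.25
Check: 3*-0.25 = -0.75 < 9 -- violated!
Step 2: Constraint must be active: 3*x = 9
x* = 9/3 = 3.0
lambda = (2*6*3.0 + 3)/3 = 13.0
Step 3: Compute optimal value.
f(x*) = 6*3.0^2 + 3*3.0 = 63.0


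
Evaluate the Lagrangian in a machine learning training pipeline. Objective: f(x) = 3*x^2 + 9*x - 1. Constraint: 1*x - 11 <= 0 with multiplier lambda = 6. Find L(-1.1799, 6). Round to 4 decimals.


Step 1: Evaluate f(x).
f(-1.1799) = 3*(-1.1799)^2 + 9*(-1.1799) - 1 = -7.4426
Step 2: Evaluate g(x).
g(-1.1799) = 1*-1.1799 - 11 = -12.1799
Step 3: Compute Lagrangian.
L = -7.4426 + 6*-12.1799 = -80.522


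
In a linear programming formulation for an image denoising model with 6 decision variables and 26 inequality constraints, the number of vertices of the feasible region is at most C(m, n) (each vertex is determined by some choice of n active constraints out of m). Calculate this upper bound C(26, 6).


Each vertex corresponds to some choice of n active constraints out of m, so the number of vertices is at most C(m, n) = m! / (n!(m-n)!).
m = 26, n = 6
Numerator: 26 * 25 * 24 * 23 * 22 * 21
Denominator: 6! = 720
C(26, 6) = 230230


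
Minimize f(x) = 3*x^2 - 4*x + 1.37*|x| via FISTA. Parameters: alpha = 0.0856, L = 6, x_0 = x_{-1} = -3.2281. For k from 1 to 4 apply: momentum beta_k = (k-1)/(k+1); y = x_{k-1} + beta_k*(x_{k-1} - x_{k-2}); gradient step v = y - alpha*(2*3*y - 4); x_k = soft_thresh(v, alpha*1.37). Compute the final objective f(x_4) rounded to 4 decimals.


FISTA on f(x) = 3*x^2 - 4*x + 1.37*|x|
L = 6, alpha = 0.0856
Iteration 1: beta = 0.0, y = -3.2281 + 0.0*(-3.2281 + 3.2281) = -3.2281
  grad(y) = -23.3686, v = y - alpha*grad = -1.2277
  prox(v) = soft_thresh(-1.2277, 0.1173) = -1.1105
Iteration 2: beta = 0.3333, y = -1.1105 + 0.3333*(-1.1105 + 3.2281) = -0.4046
  grad(y) = -6.4276, v = y - alpha*grad = 0.1456
  prox(v) = soft_thresh(0.1456, 0.1173) = 0.0283
Iteration 3: beta = 0.5, y = 0.0283 + 0.5*(0.0283 + 1.1105) = 0.5977
  grad(y) = -0.4136, v = y - alpha*grad = 0.6331
  prox(v) = soft_thresh(0.6331, 0.1173) = 0.5159
Iteration 4: beta = 0.6, y = 0.5159 + 0.6*(0.5159 - 0.0283) = 0.8084
  grad(y) = 0.8503, v = y - alpha*grad = 0.7356
  prox(v) = soft_thresh(0.7356, 0.1173) = 0.6183
f(x_4) = 3*0.6183^2 - 4*0.6183 + 1.37*|0.6183| = -0.4792


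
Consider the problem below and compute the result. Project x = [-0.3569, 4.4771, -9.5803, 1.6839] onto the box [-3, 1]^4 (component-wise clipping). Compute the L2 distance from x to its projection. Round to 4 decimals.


Project each component onto [-3, 1].
clip(-0.3569) = -0.3569, clip(4.4771) = 1.0, clip(-9.5803) = -3.0, clip(1.6839) = 1.0
Projection = [-0.3569, 1.0, -3.0, 1.0]
Squared diffs: [0.0, 12.0902, 43.3003, 0.4677]
Distance = sqrt(55.8582) = 7.4738


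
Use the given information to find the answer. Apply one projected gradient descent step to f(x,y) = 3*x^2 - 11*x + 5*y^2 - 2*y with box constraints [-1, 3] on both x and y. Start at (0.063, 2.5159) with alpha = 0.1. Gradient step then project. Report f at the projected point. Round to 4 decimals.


Step 1: Compute gradient at (0.063, 2.5159).
grad_x = 2*3*0.063 - 11 = -10.622
grad_y = 2*5*2.5159 - 2 = 23.159
Step 2: Gradient step.
x_raw = 0.063 - 0.1*-10.622 = 1.1252
y_raw = 2.5159 - 0.1*23.159 = 0.2
Step 3: Project onto [-1, 3].
x_proj = clip(1.1252) = 1.1252
y_proj = clip(0.2) = 0.2
Step 4: Evaluate f.
f(1.1252, 0.2) = -8.779


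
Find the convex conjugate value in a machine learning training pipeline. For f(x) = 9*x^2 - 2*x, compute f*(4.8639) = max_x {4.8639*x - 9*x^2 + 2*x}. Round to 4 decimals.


f*(y) = sup_x {y*x - a*x^2 - b*x} = sup_x {(y-b)*x - a*x^2}
FOC: (y - b) - 2a*x = 0 => x* = (y - b)/(2a)
x* = (4.8639 + 2)/(2*9) = 0.3813
f*(4.8639) = (y-b)^2/(4a) = (4.8639 + 2)^2/(4*9)
= 47.1131/36 = 1.3087


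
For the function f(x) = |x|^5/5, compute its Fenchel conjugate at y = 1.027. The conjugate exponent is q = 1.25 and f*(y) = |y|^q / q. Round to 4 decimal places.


The conjugate exponent q satisfies 1/p + 1/q = 1.
p = 5, so q = 5/(5 - 1) = 1.25
|y|^q = 1.027^1.25 = 1.0339
f*(1.027) = 1.0339 / 1.25 = 0.8271


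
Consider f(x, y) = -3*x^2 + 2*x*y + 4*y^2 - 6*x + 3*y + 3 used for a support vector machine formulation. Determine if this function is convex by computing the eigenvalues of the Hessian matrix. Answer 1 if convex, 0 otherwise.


The Hessian of f(x,y) = -3*x^2 + 2*x*y + 4*y^2 - 6*x + 3*y + 3 is:
H = [[-6, 2], [2, 8]]
Trace = -6 + 8 = 2
Determinant = -6*8 - (2)^2 = -52
Discriminant = (2)^2 - 4*-52 = 212.0
Eigenvalues: lambda_1 = -6.2801, lambda_2 = 8.2801
The function is not convex.

0


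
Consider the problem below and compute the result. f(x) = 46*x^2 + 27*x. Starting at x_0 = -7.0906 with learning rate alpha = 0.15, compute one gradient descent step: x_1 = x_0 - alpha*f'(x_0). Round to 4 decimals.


We compute the gradient at x_0 and apply the update.
f'(x) = 92*x + 27
f'(-7.0906) = 92*-7.0906 + 27 = -625.3352
x_1 = -7.0906 - 0.15*-625.3352 = 86.7097


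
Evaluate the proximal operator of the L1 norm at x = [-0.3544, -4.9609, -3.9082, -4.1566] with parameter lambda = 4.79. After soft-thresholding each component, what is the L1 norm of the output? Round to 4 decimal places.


Soft-thresholding with lambda = 4.79:
prox(-0.3544) = sign(-0.3544)*max(|-0.3544| - 4.79, 0) = 0.0
prox(-4.9609) = sign(-4.9609)*max(|-4.9609| - 4.79, 0) = -0.1709
prox(-3.9082) = sign(-3.9082)*max(|-3.9082| - 4.79, 0) = 0.0
prox(-4.1566) = sign(-4.1566)*max(|-4.1566| - 4.79, 0) = 0.0
prox(x) = [0.0, -0.1709, 0.0, 0.0]
||prox(x)||_1 = 0.0 + 0.1709 + 0.0 + 0.0 = 0.1709


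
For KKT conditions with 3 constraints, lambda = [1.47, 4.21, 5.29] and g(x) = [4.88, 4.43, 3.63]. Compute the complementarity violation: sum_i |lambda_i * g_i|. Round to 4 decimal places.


KKT complementary slackness check:
lambda_1 * g_1 = 1.47 * 4.88 = 7.1736
lambda_2 * g_2 = 4.21 * 4.43 = 18.6503
lambda_3 * g_3 = 5.29 * 3.63 = 19.2027
Total violation = 7.1736 + 18.6503 + 19.2027 = 45.0266


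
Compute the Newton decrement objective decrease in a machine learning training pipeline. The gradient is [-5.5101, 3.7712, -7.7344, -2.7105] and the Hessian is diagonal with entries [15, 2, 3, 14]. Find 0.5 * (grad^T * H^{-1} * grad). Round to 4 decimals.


Step 1: H is diagonal, so H^(-1) * g = [-0.3673, 1.8856, -2.5781, -0.1936].
Step 2: g^T H^(-1) g = sum_i g_i^2 / H_ii
  = (-5.5101)^2/15 + (3.7712)^2/2 + (-7.7344)^2/3 + (-2.7105)^2/14
  = 2.0241 + 7.111 + 19.9403 + 0.5248 = 29.6001
Step 3: Objective decrease = 0.5 * g^T H^(-1) g = 14.8001


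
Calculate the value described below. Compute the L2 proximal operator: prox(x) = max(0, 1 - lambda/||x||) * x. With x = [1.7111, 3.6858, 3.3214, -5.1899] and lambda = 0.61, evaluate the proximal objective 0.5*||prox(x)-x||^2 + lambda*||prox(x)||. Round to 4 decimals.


Step 1: Compute ||x||.
||x|| = 7.381
Step 2: Compute scaling factor.
scale = max(0, 1 - 0.61/7.381) = 0.9174
Step 3: prox(x) = [1.5697, 3.3812, 3.0469, -4.761]
||prox(x)|| = 6.771
Step 4: Proximal objective.
0.5*||prox-x||^2 = 0.1861
lambda*||prox|| = 4.1303
Total = 4.3164


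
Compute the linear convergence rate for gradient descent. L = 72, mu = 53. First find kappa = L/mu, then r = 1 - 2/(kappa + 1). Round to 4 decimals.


Step 1: Compute the condition number.
kappa = L/mu = 72/53 = 1.3585
Step 2: Compute the convergence rate.
r = 1 - 2/(kappa + 1) = 1 - 2*mu/(L + mu) = (L - mu)/(L + mu) = 19/125 = 0.152


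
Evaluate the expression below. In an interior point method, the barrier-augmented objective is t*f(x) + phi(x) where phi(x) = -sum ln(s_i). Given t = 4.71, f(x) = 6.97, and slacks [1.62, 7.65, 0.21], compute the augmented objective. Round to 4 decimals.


Step 1: Compute log-barrier.
ln values: [0.4824, 2.0347, -1.5606]
phi = -(0.4824 + 2.0347 - 1.5606) = -0.9565
Step 2: Compute augmented objective.
t*f(x) = 4.71*6.97 = 32.8287
Total = 32.8287 - 0.9565 = 31.8722


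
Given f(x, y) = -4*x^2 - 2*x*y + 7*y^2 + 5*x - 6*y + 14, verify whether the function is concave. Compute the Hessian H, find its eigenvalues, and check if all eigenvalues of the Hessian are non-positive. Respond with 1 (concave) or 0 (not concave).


The Hessian of f(x,y) = -4*x^2 - 2*x*y + 7*y^2 + 5*x - 6*y + 14 is:
H = [[-8, -2], [-2, 14]]
Trace = -8 + 14 = 6
Determinant = -8*14 - (-2)^2 = -116
Discriminant = (6)^2 - 4*-116 = 500.0
Eigenvalues: lambda_1 = -8.1803, lambda_2 = 14.1803
The function is not concave.

0


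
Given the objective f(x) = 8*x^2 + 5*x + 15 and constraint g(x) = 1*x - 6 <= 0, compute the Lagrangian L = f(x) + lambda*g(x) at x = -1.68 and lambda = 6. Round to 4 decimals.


Step 1: Evaluate f(x).
f(-1.68) = 8*(-1.68)^2 + 5*(-1.68) + 15 = 29.1792
Step 2: Evaluate g(x).
g(-1.68) = 1*-1.68 - 6 = -7.68
Step 3: Compute Lagrangian.
L = 29.1792 + 6*-7.68 = -16.9008


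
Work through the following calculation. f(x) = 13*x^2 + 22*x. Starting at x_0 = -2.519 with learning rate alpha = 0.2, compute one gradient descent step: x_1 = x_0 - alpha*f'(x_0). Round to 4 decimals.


We compute the gradient at x_0 and apply the update.
f'(x) = 26*x + 22
f'(-2.519) = 26*-2.519 + 22 = -43.494
x_1 = -2.519 - 0.2*-43.494 = 6.1798


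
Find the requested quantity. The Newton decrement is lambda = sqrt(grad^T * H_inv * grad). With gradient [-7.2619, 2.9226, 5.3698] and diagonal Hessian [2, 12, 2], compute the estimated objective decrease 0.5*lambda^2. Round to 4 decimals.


Step 1: H is diagonal, so H^(-1) * g = [-3.631, 0.2436, 2.6849].
Step 2: g^T H^(-1) g = sum_i g_i^2 / H_ii
  = (-7.2619)^2/2 + (2.9226)^2/12 + (5.3698)^2/2
  = 26.3676 + 0.7118 + 14.4174 = 41.4968
Step 3: Objective decrease = 0.5 * g^T H^(-1) g = 20.7484


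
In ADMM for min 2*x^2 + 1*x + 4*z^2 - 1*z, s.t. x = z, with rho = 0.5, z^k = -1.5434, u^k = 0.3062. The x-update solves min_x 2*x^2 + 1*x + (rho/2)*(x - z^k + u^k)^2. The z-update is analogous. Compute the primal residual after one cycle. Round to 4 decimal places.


ADMM iteration with rho = 0.5, z^k = -1.5434, u^k = 0.3062
Step 1: x-update.
Minimize 2*x^2 + 1*x + (0.5/2)*(x + 1.5434 + 0.3062)^2
FOC: (2*2 + 0.5)*x = -1 + 0.5*(-1.5434 - 0.3062)
x^{k+1} = -0.4277
Step 2: z-update.
Minimize 4*z^2 - 1*z + (0.5/2)*(-0.4277 - z + 0.3062)^2
FOC: (2*4 + 0.5)*z = 1 + 0.5*(-0.4277 + 0.3062)
z^{k+1} = 0.1105
Step 3: u-update.
u^{k+1} = 0.3062 - 0.4277 - 0.1105 = -0.232
Step 4: Primal residual = |-0.4277 - 0.1105| = 0.5382


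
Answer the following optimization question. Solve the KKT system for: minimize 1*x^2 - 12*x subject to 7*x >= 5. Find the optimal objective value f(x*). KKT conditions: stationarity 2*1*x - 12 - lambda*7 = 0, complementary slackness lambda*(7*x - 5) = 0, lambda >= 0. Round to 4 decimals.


Step 1: Try lambda = 0 (constraint inactive).
Stationarity: 2*1*x - 12 = 0
x* = 12/(2*1) = 6.0
Check constraint: 7*6.0 = 42.0 >= 5 -- satisfied.
Step 2: Compute optimal value.
f(x*) = 1*6.0^2 - 12*6.0 = -36.0


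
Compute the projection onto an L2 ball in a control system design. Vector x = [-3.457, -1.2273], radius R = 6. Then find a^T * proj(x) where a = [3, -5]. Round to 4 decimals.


Step 1: Compute ||x|| (intermediates to 6 decimals).
||x|| = sqrt((-3.457)^2 + (-1.2273)^2) = 3.668394
Step 2: Project.
Since ||x|| <= R, proj = x (no scaling needed).
proj(x) = [-3.457, -1.2273]
Step 3: Dot product.
a^T * proj(x) = 3*(-3.457) - 5*(-1.2273) = -4.2345


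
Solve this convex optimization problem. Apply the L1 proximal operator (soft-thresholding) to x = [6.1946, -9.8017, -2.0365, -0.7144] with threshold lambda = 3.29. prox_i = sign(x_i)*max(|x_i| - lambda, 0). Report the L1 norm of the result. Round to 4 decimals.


Soft-thresholding with lambda = 3.29:
prox(6.1946) = sign(6.1946)*max(|6.1946| - 3.29, 0) = 2.9046
prox(-9.8017) = sign(-9.8017)*max(|-9.8017| - 3.29, 0) = -6.5117
prox(-2.0365) = sign(-2.0365)*max(|-2.0365| - 3.29, 0) = 0.0
prox(-0.7144) = sign(-0.7144)*max(|-0.7144| - 3.29, 0) = 0.0
prox(x) = [2.9046, -6.5117, 0.0, 0.0]
||prox(x)||_1 = 2.9046 + 6.5117 + 0.0 + 0.0 = 9.4163


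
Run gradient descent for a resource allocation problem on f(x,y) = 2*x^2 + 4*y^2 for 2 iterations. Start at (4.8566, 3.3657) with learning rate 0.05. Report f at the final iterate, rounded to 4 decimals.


Gradient descent on f(x,y) = 2*x^2 + 4*y^2.
Starting point: (4.8566, 3.3657), alpha = 0.05
Step 1: grad_x = 2*2*4.8566 = 19.4264, grad_y = 2*4*3.3657 = 26.9256
  x_1 = 4.8566 - 0.05*19.4264 = 3.8853
  y_1 = 3.3657 - 0.05*26.9256 = 2.0194
Step 2: grad_x = 2*2*3.8853 = 15.5411, grad_y = 2*4*2.0194 = 16.1554
  x_2 = 3.8853 - 0.05*15.5411 = 3.1082
  y_2 = 2.0194 - 0.05*16.1554 = 1.2117
f(3.1082, 1.2117) = 2*3.1082^2 + 4*1.2117^2 = 25.1945


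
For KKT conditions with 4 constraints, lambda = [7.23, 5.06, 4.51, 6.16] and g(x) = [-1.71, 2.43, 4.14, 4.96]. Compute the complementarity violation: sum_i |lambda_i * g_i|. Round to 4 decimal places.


KKT complementary slackness check:
lambda_1 * g_1 = 7.23 * -1.71 = -12.3633
lambda_2 * g_2 = 5.06 * 2.43 = 12.2958
lambda_3 * g_3 = 4.51 * 4.14 = 18.6714
lambda_4 * g_4 = 6.16 * 4.96 = 30.5536
Total violation = 12.3633 + 12.2958 + 18.6714 + 30.5536 = 73.8841


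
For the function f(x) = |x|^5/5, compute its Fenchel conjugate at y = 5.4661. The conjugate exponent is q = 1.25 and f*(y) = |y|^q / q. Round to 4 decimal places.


The conjugate exponent q satisfies 1/p + 1/q = 1.
p = 5, so q = 5/(5 - 1) = 1.25
|y|^q = 5.4661^1.25 = 8.3579
f*(5.4661) = 8.3579 / 1.25 = 6.6863


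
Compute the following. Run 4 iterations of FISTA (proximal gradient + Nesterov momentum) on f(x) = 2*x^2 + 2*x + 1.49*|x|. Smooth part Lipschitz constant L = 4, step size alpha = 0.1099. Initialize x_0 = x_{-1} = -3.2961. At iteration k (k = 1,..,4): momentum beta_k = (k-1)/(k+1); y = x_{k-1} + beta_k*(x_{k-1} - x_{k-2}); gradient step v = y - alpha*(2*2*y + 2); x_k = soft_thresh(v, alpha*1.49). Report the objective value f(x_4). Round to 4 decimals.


FISTA on f(x) = 2*x^2 + 2*x + 1.49*|x|
L = 4, alpha = 0.1099
Iteration 1: beta = 0.0, y = -3.2961 + 0.0*(-3.2961 + 3.2961) = -3.2961
  grad(y) = -11.1844, v = y - alpha*grad = -2.0669
  prox(v) = soft_thresh(-2.0669, 0.1638) = -1.9032
Iteration 2: beta = 0.3333, y = -1.9032 + 0.3333*(-1.9032 + 3.2961) = -1.4389
  grad(y) = -3.7555, v = y - alpha*grad = -1.0261
  prox(v) = soft_thresh(-1.0261, 0.1638) = -0.8624
Iteration 3: beta = 0.5, y = -0.8624 + 0.5*(-0.8624 + 1.9032) = -0.342
  grad(y) = 0.632, v = y - alpha*grad = -0.4115
  prox(v) = soft_thresh(-0.4115, 0.1638) = -0.2477
Iteration 4: beta = 0.6, y = -0.2477 + 0.6*(-0.2477 + 0.8624) = 0.1211
  grad(y) = 2.4844, v = y - alpha*grad = -0.1519
  prox(v) = soft_thresh(-0.1519, 0.1638) = 0.0
f(x_4) = 2*0.0^2 + 2*0.0 + 1.49*|0.0| = 0.0


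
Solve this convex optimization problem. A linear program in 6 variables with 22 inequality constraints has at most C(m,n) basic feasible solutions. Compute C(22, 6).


Each vertex corresponds to some choice of n active constraints out of m, so the number of vertices is at most C(m, n) = m! / (n!(m-n)!).
m = 22, n = 6
Numerator: 22 * 21 * 20 * 19 * 18 * 17
Denominator: 6! = 720
C(22, 6) = 74613


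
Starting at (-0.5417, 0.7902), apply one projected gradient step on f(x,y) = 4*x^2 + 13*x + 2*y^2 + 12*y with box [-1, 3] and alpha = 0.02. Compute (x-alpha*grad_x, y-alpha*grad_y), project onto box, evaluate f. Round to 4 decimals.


Step 1: Compute gradient at (-0.5417, 0.7902).
grad_x = 2*4*-0.5417 + 13 = 8.6664
grad_y = 2*2*0.7902 + 12 = 15.1608
Step 2: Gradient step.
x_raw = -0.5417 - 0.02*8.6664 = -0.715
y_raw = 0.7902 - 0.02*15.1608 = 0.487
Step 3: Project onto [-1, 3].
x_proj = clip(-0.715) = -0.715
y_proj = clip(0.487) = 0.487
Step 4: Evaluate f.
f(-0.715, 0.487) = -0.9322


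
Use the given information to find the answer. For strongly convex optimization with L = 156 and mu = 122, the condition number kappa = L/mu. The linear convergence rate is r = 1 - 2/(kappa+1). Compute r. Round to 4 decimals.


Step 1: Compute the condition number.
kappa = L/mu = 156/122 = 1.2787
Step 2: Compute the convergence rate.
r = 1 - 2/(kappa + 1) = 1 - 2*mu/(L + mu) = (L - mu)/(L + mu) = 34/278 = 0.1223


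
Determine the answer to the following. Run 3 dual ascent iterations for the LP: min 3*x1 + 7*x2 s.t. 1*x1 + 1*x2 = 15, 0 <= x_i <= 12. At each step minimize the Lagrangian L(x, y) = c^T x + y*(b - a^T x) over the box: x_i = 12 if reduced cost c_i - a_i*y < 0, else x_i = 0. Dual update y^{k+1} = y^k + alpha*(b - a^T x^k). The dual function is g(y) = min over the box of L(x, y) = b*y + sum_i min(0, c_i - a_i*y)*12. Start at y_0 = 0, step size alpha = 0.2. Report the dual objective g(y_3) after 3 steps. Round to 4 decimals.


Dual ascent for LP: min 3*x1 + 7*x2, 1*x1 + 1*x2 = 15, 0 <= x_i <= 12
Step 1: y^k = 0.0, reduced costs: (3.0, 7.0)
  x^k = (0.0, 0.0), subgradient = b - a^T x = 15.0
  y^{k+1} = 0.0 + 0.2*15.0 = 3.0
Step 2: y^k = 3.0, reduced costs: (0.0, 4.0)
  x^k = (0.0, 0.0), subgradient = b - a^T x = 15.0
  y^{k+1} = 3.0 + 0.2*15.0 = 6.0
Step 3: y^k = 6.0, reduced costs: (-3.0, 1.0)
  x^k = (12.0, 0.0), subgradient = b - a^T x = 3.0
  y^{k+1} = 6.0 + 0.2*3.0 = 6.6
Dual objective at y_3 = 6.6: reduced costs (-3.6, 0.4), box minimizer x = (12.0, 0.0)
g(y_3) = b*y + (c1 - a1*y)*x1 + (c2 - a2*y)*x2 = 15*6.6 + (-3.6)*12.0 + 0.4*0.0 = 99.0 - 43.2 + 0.0 = 55.8


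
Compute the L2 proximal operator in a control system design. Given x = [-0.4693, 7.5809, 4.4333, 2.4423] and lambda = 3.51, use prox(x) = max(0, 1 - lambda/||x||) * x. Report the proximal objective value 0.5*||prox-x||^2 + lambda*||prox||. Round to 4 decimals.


Step 1: Compute ||x||.
||x|| = 9.1274
Step 2: Compute scaling factor.
scale = max(0, 1 - 3.51/9.1274) = 0.6154
Step 3: prox(x) = [-0.2888, 4.6656, 2.7284, 1.5031]
||prox(x)|| = 5.6174
Step 4: Proximal objective.
0.5*||prox-x||^2 = 6.1601
lambda*||prox|| = 19.7171
Total = 25.8771


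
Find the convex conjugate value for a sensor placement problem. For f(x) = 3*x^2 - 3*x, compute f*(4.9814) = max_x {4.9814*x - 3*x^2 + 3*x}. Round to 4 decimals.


f*(y) = sup_x {y*x - a*x^2 - b*x} = sup_x {(y-b)*x - a*x^2}
FOC: (y - b) - 2a*x = 0 => x* = (y - b)/(2a)
x* = (4.9814 + 3)/(2*3) = 1.3302
f*(4.9814) = (y-b)^2/(4a) = (4.9814 + 3)^2/(4*3)
= 63.7027/12 = 5.3086


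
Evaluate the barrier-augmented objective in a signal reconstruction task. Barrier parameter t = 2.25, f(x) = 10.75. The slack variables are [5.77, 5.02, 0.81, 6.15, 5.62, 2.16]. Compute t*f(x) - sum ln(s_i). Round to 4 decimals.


Step 1: Compute log-barrier.
ln values: [1.7527, 1.6134, -0.2107, 1.8165, 1.7263, 0.7701]
phi = -(1.7527 + 1.6134 - 0.2107 + 1.8165 + 1.7263 + 0.7701) = -7.4683
Step 2: Compute augmented objective.
t*f(x) = 2.25*10.75 = 24.1875
Total = 24.1875 - 7.4683 = 16.7192


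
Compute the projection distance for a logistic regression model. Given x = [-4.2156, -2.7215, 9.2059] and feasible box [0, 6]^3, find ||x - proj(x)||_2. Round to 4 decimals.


Project each component onto [0, 6].
clip(-4.2156) = 0.0, clip(-2.7215) = 0.0, clip(9.2059) = 6.0
Projection = [0.0, 0.0, 6.0]
Squared diffs: [17.7713, 7.4066, 10.2778]
Distance = sqrt(35.4557) = 5.9545


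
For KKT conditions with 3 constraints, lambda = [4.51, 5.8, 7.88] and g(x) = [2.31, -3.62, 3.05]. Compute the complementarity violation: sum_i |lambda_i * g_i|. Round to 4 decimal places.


KKT complementary slackness check:
lambda_1 * g_1 = 4.51 * 2.31 = 10.4181
lambda_2 * g_2 = 5.8 * -3.62 = -20.996
lambda_3 * g_3 = 7.88 * 3.05 = 24.034
Total violation = 10.4181 + 20.996 + 24.034 = 55.4481


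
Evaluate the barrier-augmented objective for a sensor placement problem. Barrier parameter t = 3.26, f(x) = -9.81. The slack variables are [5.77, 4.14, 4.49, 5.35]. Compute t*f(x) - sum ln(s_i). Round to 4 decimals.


Step 1: Compute log-barrier.
ln values: [1.7527, 1.4207, 1.5019, 1.6771]
phi = -(1.7527 + 1.4207 + 1.5019 + 1.6771) = -6.3523
Step 2: Compute augmented objective.
t*f(x) = 3.26*-9.81 = -31.9806
Total = -31.9806 - 6.3523 = -38.3329


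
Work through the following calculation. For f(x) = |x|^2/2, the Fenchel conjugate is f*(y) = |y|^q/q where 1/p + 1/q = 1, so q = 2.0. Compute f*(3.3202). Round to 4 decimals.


The conjugate exponent q satisfies 1/p + 1/q = 1.
p = 2, so q = 2/(2 - 1) = 2.0
|y|^q = 3.3202^2.0 = 11.0237
f*(3.3202) = 11.0237 / 2.0 = 5.5119


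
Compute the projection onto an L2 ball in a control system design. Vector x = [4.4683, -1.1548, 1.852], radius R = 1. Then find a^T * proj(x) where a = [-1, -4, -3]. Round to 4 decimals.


Step 1: Compute ||x|| (intermediates to 6 decimals).
||x|| = sqrt(4.4683^2 + (-1.1548)^2 + 1.852^2) = 4.972843
Step 2: Project.
Since ||x|| > R, scale = R/||x|| = 1/4.972843 = 0.201092, proj(x) = scale * x
proj(x) = [0.898539, -0.232221, 0.372422]
Step 3: Dot product.
a^T * proj(x) = -1*0.898539 - 4*(-0.232221) - 3*0.372422 = -1.0869


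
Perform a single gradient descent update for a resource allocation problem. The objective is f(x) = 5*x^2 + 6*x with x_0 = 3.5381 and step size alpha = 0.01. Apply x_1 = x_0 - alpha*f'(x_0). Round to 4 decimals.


We compute the gradient at x_0 and apply the update.
f'(x) = 10*x + 6
f'(3.5381) = 10*3.5381 + 6 = 41.381
x_1 = 3.5381 - 0.01*41.381 = 3.1243


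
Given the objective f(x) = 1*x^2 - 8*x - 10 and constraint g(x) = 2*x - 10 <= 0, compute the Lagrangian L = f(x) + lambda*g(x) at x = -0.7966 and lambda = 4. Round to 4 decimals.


Step 1: Evaluate f(x).
f(-0.7966) = 1*(-0.7966)^2 - 8*(-0.7966) - 10 = -2.9926
Step 2: Evaluate g(x).
g(-0.7966) = 2*-0.7966 - 10 = -11.5932
Step 3: Compute Lagrangian.
L = -2.9926 + 4*-11.5932 = -49.3654


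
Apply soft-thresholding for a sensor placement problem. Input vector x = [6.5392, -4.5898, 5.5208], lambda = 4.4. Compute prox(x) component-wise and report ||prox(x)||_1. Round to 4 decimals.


Soft-thresholding with lambda = 4.4:
prox(6.5392) = sign(6.5392)*max(|6.5392| - 4.4, 0) = 2.1392
prox(-4.5898) = sign(-4.5898)*max(|-4.5898| - 4.4, 0) = -0.1898
prox(5.5208) = sign(5.5208)*max(|5.5208| - 4.4, 0) = 1.1208
prox(x) = [2.1392, -0.1898, 1.1208]
||prox(x)||_1 = 2.1392 + 0.1898 + 1.1208 = 3.4498


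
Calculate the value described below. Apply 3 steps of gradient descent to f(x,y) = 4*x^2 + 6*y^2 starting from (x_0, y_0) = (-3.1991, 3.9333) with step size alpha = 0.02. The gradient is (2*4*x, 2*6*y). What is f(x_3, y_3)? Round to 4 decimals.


Gradient descent on f(x,y) = 4*x^2 + 6*y^2.
Starting point: (-3.1991, 3.9333), alpha = 0.02
Step 1: grad_x = 2*4*-3.1991 = -25.5928, grad_y = 2*6*3.9333 = 47.1996
  x_1 = -3.1991 - 0.02*-25.5928 = -2.6872
  y_1 = 3.9333 - 0.02*47.1996 = 2.9893
Step 2: grad_x = 2*4*-2.6872 = -21.498, grad_y = 2*6*2.9893 = 35.8717
  x_2 = -2.6872 - 0.02*-21.498 = -2.2573
  y_2 = 2.9893 - 0.02*35.8717 = 2.2719
Step 3: grad_x = 2*4*-2.2573 = -18.0583, grad_y = 2*6*2.2719 = 27.2625
  x_3 = -2.2573 - 0.02*-18.0583 = -1.8961
  y_3 = 2.2719 - 0.02*27.2625 = 1.7266
f(-1.8961, 1.7266) = 4*(-1.8961)^2 + 6*1.7266^2 = 32.2685


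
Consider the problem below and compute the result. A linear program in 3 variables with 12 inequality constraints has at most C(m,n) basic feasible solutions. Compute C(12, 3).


Each vertex corresponds to some choice of n active constraints out of m, so the number of vertices is at most C(m, n) = m! / (n!(m-n)!).
m = 12, n = 3
Numerator: 12 * 11 * 10
Denominator: 3! = 6
C(12, 3) = 220


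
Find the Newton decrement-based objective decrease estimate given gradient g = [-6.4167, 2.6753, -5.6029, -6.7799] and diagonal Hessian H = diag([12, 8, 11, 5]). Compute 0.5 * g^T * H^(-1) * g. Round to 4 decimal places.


Step 1: H is diagonal, so H^(-1) * g = [-0.5347, 0.3344, -0.5094, -1.356].
Step 2: g^T H^(-1) g = sum_i g_i^2 / H_ii
  = (-6.4167)^2/12 + (2.6753)^2/8 + (-5.6029)^2/11 + (-6.7799)^2/5
  = 3.4312 + 0.8947 + 2.8539 + 9.1934 = 16.3731
Step 3: Objective decrease = 0.5 * g^T H^(-1) g = 8.1865


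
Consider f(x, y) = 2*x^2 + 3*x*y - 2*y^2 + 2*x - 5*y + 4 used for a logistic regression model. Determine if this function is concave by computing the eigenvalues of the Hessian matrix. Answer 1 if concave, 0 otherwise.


The Hessian of f(x,y) = 2*x^2 + 3*x*y - 2*y^2 + 2*x - 5*y + 4 is:
H = [[4, 3], [3, -4]]
Trace = 4 - 4 = 0
Determinant = 4*-4 - (3)^2 = -25
Discriminant = (0)^2 - 4*-25 = 100.0
Eigenvalues: lambda_1 = -5.0, lambda_2 = 5.0
The function is not concave.

0


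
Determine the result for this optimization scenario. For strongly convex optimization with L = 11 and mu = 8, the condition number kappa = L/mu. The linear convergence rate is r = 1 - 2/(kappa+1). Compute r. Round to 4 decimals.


Step 1: Compute the condition number.
kappa = L/mu = 11/8 = 1.375
Step 2: Compute the convergence rate.
r = 1 - 2/(kappa + 1) = 1 - 2*mu/(L + mu) = (L - mu)/(L + mu) = 3/19 = 0.1579


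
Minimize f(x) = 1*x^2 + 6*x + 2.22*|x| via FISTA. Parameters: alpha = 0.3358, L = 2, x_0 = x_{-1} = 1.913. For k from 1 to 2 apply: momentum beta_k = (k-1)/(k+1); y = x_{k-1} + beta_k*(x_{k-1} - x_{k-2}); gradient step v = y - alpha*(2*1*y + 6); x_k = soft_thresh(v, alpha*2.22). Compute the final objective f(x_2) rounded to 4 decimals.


FISTA on f(x) = 1*x^2 + 6*x + 2.22*|x|
L = 2, alpha = 0.3358
Iteration 1: beta = 0.0, y = 1.913 + 0.0*(1.913 - 1.913) = 1.913
  grad(y) = 9.826, v = y - alpha*grad = -1.3866
  prox(v) = soft_thresh(-1.3866, 0.7455) = -0.6411
Iteration 2: beta = 0.3333, y = -0.6411 + 0.3333*(-0.6411 - 1.913) = -1.4925
  grad(y) = 3.0151, v = y - alpha*grad = -2.5049
  prox(v) = soft_thresh(-2.5049, 0.7455) = -1.7594
f(x_2) = 1*(-1.7594)^2 + 6*(-1.7594) + 2.22*|-1.7594| = -3.5551


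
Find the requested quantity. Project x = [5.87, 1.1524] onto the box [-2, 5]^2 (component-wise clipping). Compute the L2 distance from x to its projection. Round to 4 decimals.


Project each component onto [-2, 5].
clip(5.87) = 5.0, clip(1.1524) = 1.1524
Projection = [5.0, 1.1524]
Squared diffs: [0.7569, 0.0]
Distance = sqrt(0.7569) = 0.87


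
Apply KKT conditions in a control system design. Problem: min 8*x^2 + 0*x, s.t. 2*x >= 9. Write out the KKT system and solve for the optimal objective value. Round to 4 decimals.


Step 1: Try lambda = 0 (constraint inactive).
x_unc = 0/(2*8) = 0.0
Check: 2*0.0 = 0.0 < 9 -- violated!
Step 2: Constraint must be active: 2*x = 9
x* = 9/2 = 4.5
lambda = (2*8*4.5 + 0)/2 = 36.0
Step 3: Compute optimal value.
f(x*) = 8*4.5^2 + 0*4.5 = 162.0


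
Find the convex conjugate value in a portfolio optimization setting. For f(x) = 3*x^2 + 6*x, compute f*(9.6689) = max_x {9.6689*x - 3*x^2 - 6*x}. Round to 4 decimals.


f*(y) = sup_x {y*x - a*x^2 - b*x} = sup_x {(y-b)*x - a*x^2}
FOC: (y - b) - 2a*x = 0 => x* = (y - b)/(2a)
x* = (9.6689 - 6)/(2*3) = 0.6115
f*(9.6689) = (y-b)^2/(4a) = (9.6689 - 6)^2/(4*3)
= 13.4608/12 = 1.1217


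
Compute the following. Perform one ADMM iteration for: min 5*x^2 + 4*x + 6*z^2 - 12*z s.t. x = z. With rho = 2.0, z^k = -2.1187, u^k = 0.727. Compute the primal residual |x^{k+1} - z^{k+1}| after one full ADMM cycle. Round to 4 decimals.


ADMM iteration with rho = 2.0, z^k = -2.1187, u^k = 0.727
Step 1: x-update.
Minimize 5*x^2 + 4*x + (2.0/2)*(x + 2.1187 + 0.727)^2
FOC: (2*5 + 2.0)*x = -4 + 2.0*(-2.1187 - 0.727)
x^{k+1} = -0.8076
Step 2: z-update.
Minimize 6*z^2 - 12*z + (2.0/2)*(-0.8076 - z + 0.727)^2
FOC: (2*6 + 2.0)*z = 12 + 2.0*(-0.8076 + 0.727)
z^{k+1} = 0.8456
Step 3: u-update.
u^{k+1} = 0.727 - 0.8076 - 0.8456 = -0.9262
Step 4: Primal residual = |-0.8076 - 0.8456| = 1.6532


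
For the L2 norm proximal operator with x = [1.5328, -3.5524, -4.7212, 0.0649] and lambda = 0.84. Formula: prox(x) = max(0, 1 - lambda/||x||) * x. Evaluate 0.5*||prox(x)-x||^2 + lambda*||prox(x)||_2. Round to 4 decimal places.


Step 1: Compute ||x||.
||x|| = 6.1043
Step 2: Compute scaling factor.
scale = max(0, 1 - 0.84/6.1043) = 0.8624
Step 3: prox(x) = [1.3219, -3.0636, -4.0715, 0.056]
||prox(x)|| = 5.2643
Step 4: Proximal objective.
0.5*||prox-x||^2 = 0.3528
lambda*||prox|| = 4.422
Total = 4.7748


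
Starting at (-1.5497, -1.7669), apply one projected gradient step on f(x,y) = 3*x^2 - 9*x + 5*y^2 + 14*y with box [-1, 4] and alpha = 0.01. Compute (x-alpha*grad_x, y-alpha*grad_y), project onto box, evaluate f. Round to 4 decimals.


Step 1: Compute gradient at (-1.5497, -1.7669).
grad_x = 2*3*-1.5497 - 9 = -18.2982
grad_y = 2*5*-1.7669 + 14 = -3.669
Step 2: Gradient step.
x_raw = -1.5497 - 0.01*-18.2982 = -1.3667
y_raw = -1.7669 - 0.01*-3.669 = -1.7302
Step 3: Project onto [-1, 4].
x_proj = clip(-1.3667) = -1.0
y_proj = clip(-1.7302) = -1.0
Step 4: Evaluate f.
f(-1.0, -1.0) = 3.0


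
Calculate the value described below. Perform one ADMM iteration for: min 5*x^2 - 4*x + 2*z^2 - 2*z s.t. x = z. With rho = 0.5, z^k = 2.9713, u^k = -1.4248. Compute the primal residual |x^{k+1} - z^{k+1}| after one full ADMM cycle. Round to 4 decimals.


ADMM iteration with rho = 0.5, z^k = 2.9713, u^k = -1.4248
Step 1: x-update.
Minimize 5*x^2 - 4*x + (0.5/2)*(x - 2.9713 - 1.4248)^2
FOC: (2*5 + 0.5)*x = 4 + 0.5*(2.9713 + 1.4248)
x^{k+1} = 0.5903
Step 2: z-update.
Minimize 2*z^2 - 2*z + (0.5/2)*(0.5903 - z - 1.4248)^2
FOC: (2*2 + 0.5)*z = 2 + 0.5*(0.5903 - 1.4248)
z^{k+1} = 0.3517
Step 3: u-update.
u^{k+1} = -1.4248 + 0.5903 - 0.3517 = -1.1862
Step 4: Primal residual = |0.5903 - 0.3517| = 0.2386


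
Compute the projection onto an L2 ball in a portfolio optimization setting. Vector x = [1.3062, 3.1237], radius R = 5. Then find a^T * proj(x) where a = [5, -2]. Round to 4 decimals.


Step 1: Compute ||x|| (intermediates to 6 decimals).
||x|| = sqrt(1.3062^2 + 3.1237^2) = 3.385803
Step 2: Project.
Since ||x|| <= R, proj = x (no scaling needed).
proj(x) = [1.3062, 3.1237]
Step 3: Dot product.
a^T * proj(x) = 5*1.3062 - 2*3.1237 = 0.2836


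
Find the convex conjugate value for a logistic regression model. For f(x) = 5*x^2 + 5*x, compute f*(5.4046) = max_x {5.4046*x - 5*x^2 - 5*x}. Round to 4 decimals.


f*(y) = sup_x {y*x - a*x^2 - b*x} = sup_x {(y-b)*x - a*x^2}
FOC: (y - b) - 2a*x = 0 => x* = (y - b)/(2a)
x* = (5.4046 - 5)/(2*5) = 0.0405
f*(5.4046) = (y-b)^2/(4a) = (5.4046 - 5)^2/(4*5)
= 0.1637/20 = 0.0082
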